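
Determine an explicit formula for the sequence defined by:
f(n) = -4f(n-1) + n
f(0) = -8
First-order linear with linear forcing.
Homogeneous solution: f_h(n) = A·(-4)^n.
Try particular f_p(n) = pn + q. Substituting:
  pn + q = -4(p(n-1) + q) + n.
Matching the n-coefficient: p = -4p + 1 ⇒ p = \frac{1}{5}.
Matching constants: q = 4p - 4q ⇒ q = \frac{4}{25}.
General: f(n) = A·(-4)^n + \frac{n}{5} + \frac{4}{25}.
Apply f(0) = -8: A + \frac{4}{25} = -8 ⇒ A = - \frac{204}{25}.
So f(n) = - \frac{204 \left(-4\right)^{n}}{25} + \frac{n}{5} + \frac{4}{25}.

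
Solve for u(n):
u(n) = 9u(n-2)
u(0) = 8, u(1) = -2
Characteristic equation: x² - 9 = 0, which factors as (x - (3))(x - (-3)) = 0.
Roots r₁ = 3, r₂ = -3 (distinct).
General solution: u(n) = A·(3)^n + B·(-3)^n.
From u(0) = 8: A + B = 8.
From u(1) = -2: 3A - 3B = -2.
Solving: A = \frac{11}{3}, B = \frac{13}{3}.
So u(n) = \frac{13 \left(-3\right)^{n}}{3} + \frac{11 \cdot 3^{n}}{3}.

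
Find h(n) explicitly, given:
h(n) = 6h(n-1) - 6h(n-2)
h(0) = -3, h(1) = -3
Characteristic equation: x² - 6x + 6 = 0.
Discriminant Δ = (6)² + 4·(-6) = 12.
Roots r₁,₂ = (6 ± √12)/2, so r₁ = \sqrt{3} + 3, r₂ = 3 - \sqrt{3}.
General solution: h(n) = A·r₁^n + B·r₂^n.
From the initial conditions, A + B = -3 and r₁A + r₂B = -3.
Since r₁ - r₂ = √12: A = (-3 - (-3)r₂)/√12 = - \frac{3}{2} + \sqrt{3}, and B = -3 - A = - \sqrt{3} - \frac{3}{2}.
So h(n) = \left(- \frac{3}{2} + \sqrt{3}\right)\left(\sqrt{3} + 3\right)^n + \left(- \sqrt{3} - \frac{3}{2}\right)\left(3 - \sqrt{3}\right)^n.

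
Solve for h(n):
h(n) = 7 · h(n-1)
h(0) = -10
Pure geometric recurrence with ratio 7.
By induction h(n) = h(0) · (7)^n = - 10 \cdot 7^{n}.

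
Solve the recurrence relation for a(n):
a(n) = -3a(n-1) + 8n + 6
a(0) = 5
First-order linear with linear forcing.
Homogeneous solution: a_h(n) = A·(-3)^n.
Try particular a_p(n) = pn + q. Substituting:
  pn + q = -3(p(n-1) + q) + 8n + 6.
Matching the n-coefficient: p = -3p + 8 ⇒ p = 2.
Matching constants: q = 3p - 3q + 6 ⇒ q = 3.
General: a(n) = A·(-3)^n + 2 n + 3.
Apply a(0) = 5: A + 3 = 5 ⇒ A = 2.
So a(n) = 2 \left(-3\right)^{n} + 2 n + 3.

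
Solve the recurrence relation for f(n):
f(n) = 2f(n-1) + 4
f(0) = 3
First-order linear non-homogeneous.
Homogeneous solution: f_h(n) = A·(2)^n.
Try constant particular solution f_p = K: K = 2K + 4 ⇒ K = -4.
General: f(n) = A·(2)^n - 4.
Apply f(0) = 3: A - 4 = 3 ⇒ A = 7.
So f(n) = 7 \cdot 2^{n} - 4.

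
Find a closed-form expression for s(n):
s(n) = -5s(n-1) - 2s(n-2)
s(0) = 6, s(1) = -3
Characteristic equation: x² + 5x + 2 = 0.
Discriminant Δ = (-5)² + 4·(-2) = 17.
Roots r₁,₂ = (-5 ± √17)/2, so r₁ = - \frac{5}{2} + \frac{\sqrt{17}}{2}, r₂ = - \frac{5}{2} - \frac{\sqrt{17}}{2}.
General solution: s(n) = A·r₁^n + B·r₂^n.
From the initial conditions, A + B = 6 and r₁A + r₂B = -3.
Since r₁ - r₂ = √17: A = (-3 - (6)r₂)/√17 = \frac{12 \sqrt{17}}{17} + 3, and B = 6 - A = 3 - \frac{12 \sqrt{17}}{17}.
So s(n) = \left(\frac{12 \sqrt{17}}{17} + 3\right)\left(- \frac{5}{2} + \frac{\sqrt{17}}{2}\right)^n + \left(3 - \frac{12 \sqrt{17}}{17}\right)\left(- \frac{5}{2} - \frac{\sqrt{17}}{2}\right)^n.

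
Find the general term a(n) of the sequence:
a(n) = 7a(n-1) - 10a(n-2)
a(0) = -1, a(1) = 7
Characteristic equation: x² - 7x + 10 = 0, which factors as (x - (5))(x - (2)) = 0.
Roots r₁ = 5, r₂ = 2 (distinct).
General solution: a(n) = A·(5)^n + B·(2)^n.
From a(0) = -1: A + B = -1.
From a(1) = 7: 5A + 2B = 7.
Solving: A = 3, B = -4.
So a(n) = - 4 \cdot 2^{n} + 3 \cdot 5^{n}.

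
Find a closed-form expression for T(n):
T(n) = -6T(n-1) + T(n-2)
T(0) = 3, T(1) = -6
Characteristic equation: x² + 6x - 1 = 0.
Discriminant Δ = (-6)² + 4·(1) = 40.
Roots r₁,₂ = (-6 ± √40)/2, so r₁ = -3 + \sqrt{10}, r₂ = - \sqrt{10} - 3.
General solution: T(n) = A·r₁^n + B·r₂^n.
From the initial conditions, A + B = 3 and r₁A + r₂B = -6.
Since r₁ - r₂ = √40: A = (-6 - (3)r₂)/√40 = \frac{3 \sqrt{10}}{20} + \frac{3}{2}, and B = 3 - A = \frac{3}{2} - \frac{3 \sqrt{10}}{20}.
So T(n) = \left(\frac{3 \sqrt{10}}{20} + \frac{3}{2}\right)\left(-3 + \sqrt{10}\right)^n + \left(\frac{3}{2} - \frac{3 \sqrt{10}}{20}\right)\left(- \sqrt{10} - 3\right)^n.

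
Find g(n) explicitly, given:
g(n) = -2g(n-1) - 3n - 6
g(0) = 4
First-order linear with linear forcing.
Homogeneous solution: g_h(n) = A·(-2)^n.
Try particular g_p(n) = pn + q. Substituting:
  pn + q = -2(p(n-1) + q) - 3n - 6.
Matching the n-coefficient: p = -2p - 3 ⇒ p = -1.
Matching constants: q = 2p - 2q - 6 ⇒ q = - \frac{8}{3}.
General: g(n) = A·(-2)^n - n - \frac{8}{3}.
Apply g(0) = 4: A - \frac{8}{3} = 4 ⇒ A = \frac{20}{3}.
So g(n) = \frac{20 \left(-2\right)^{n}}{3} - n - \frac{8}{3}.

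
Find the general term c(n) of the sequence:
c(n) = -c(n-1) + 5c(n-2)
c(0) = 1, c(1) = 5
Characteristic equation: x² + x - 5 = 0.
Discriminant Δ = (-1)² + 4·(5) = 21.
Roots r₁,₂ = (-1 ± √21)/2, so r₁ = - \frac{1}{2} + \frac{\sqrt{21}}{2}, r₂ = - \frac{\sqrt{21}}{2} - \frac{1}{2}.
General solution: c(n) = A·r₁^n + B·r₂^n.
From the initial conditions, A + B = 1 and r₁A + r₂B = 5.
Since r₁ - r₂ = √21: A = (5 - (1)r₂)/√21 = \frac{1}{2} + \frac{11 \sqrt{21}}{42}, and B = 1 - A = \frac{1}{2} - \frac{11 \sqrt{21}}{42}.
So c(n) = \left(\frac{1}{2} + \frac{11 \sqrt{21}}{42}\right)\left(- \frac{1}{2} + \frac{\sqrt{21}}{2}\right)^n + \left(\frac{1}{2} - \frac{11 \sqrt{21}}{42}\right)\left(- \frac{\sqrt{21}}{2} - \frac{1}{2}\right)^n.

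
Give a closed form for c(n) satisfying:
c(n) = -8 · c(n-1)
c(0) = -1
Pure geometric recurrence with ratio -8.
By induction c(n) = c(0) · (-8)^n = - \left(-8\right)^{n}.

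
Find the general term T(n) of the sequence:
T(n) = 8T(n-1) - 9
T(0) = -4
First-order linear non-homogeneous.
Homogeneous solution: T_h(n) = A·(8)^n.
Try constant particular solution T_p = K: K = 8K - 9 ⇒ K = \frac{9}{7}.
General: T(n) = A·(8)^n + \frac{9}{7}.
Apply T(0) = -4: A + \frac{9}{7} = -4 ⇒ A = - \frac{37}{7}.
So T(n) = \frac{9}{7} - \frac{37 \cdot 8^{n}}{7}.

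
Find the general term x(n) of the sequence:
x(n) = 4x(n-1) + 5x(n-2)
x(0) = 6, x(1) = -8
Characteristic equation: x² - 4x - 5 = 0, which factors as (x - (-1))(x - (5)) = 0.
Roots r₁ = -1, r₂ = 5 (distinct).
General solution: x(n) = A·(-1)^n + B·(5)^n.
From x(0) = 6: A + B = 6.
From x(1) = -8: -A + 5B = -8.
Solving: A = \frac{19}{3}, B = - \frac{1}{3}.
So x(n) = \frac{19 \left(-1\right)^{n}}{3} - \frac{5^{n}}{3}.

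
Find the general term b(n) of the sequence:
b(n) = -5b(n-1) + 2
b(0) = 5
First-order linear non-homogeneous.
Homogeneous solution: b_h(n) = A·(-5)^n.
Try constant particular solution b_p = K: K = -5K + 2 ⇒ K = \frac{1}{3}.
General: b(n) = A·(-5)^n + \frac{1}{3}.
Apply b(0) = 5: A + \frac{1}{3} = 5 ⇒ A = \frac{14}{3}.
So b(n) = \frac{14 \left(-5\right)^{n}}{3} + \frac{1}{3}.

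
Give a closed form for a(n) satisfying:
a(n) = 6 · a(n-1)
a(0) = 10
Pure geometric recurrence with ratio 6.
By induction a(n) = a(0) · (6)^n = 10 \cdot 6^{n}.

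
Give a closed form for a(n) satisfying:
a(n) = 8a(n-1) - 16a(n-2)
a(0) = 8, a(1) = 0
Characteristic equation: x² - 8x + 16 = 0, which is (x - (4))².
Repeated root r = 4.
General solution: a(n) = (A + Bn)·(4)^n.
From a(0) = 8: A = 8.
From a(1) = 0: (A + B)·(4) = 0 ⇒ B = -8.
So a(n) = \left(8 - 8 n\right) \cdot (4)^n.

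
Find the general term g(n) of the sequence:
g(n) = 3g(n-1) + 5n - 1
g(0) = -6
First-order linear with linear forcing.
Homogeneous solution: g_h(n) = A·(3)^n.
Try particular g_p(n) = pn + q. Substituting:
  pn + q = 3(p(n-1) + q) + 5n - 1.
Matching the n-coefficient: p = 3p + 5 ⇒ p = - \frac{5}{2}.
Matching constants: q = -3p + 3q - 1 ⇒ q = - \frac{13}{4}.
General: g(n) = A·(3)^n - \frac{5 n}{2} - \frac{13}{4}.
Apply g(0) = -6: A - \frac{13}{4} = -6 ⇒ A = - \frac{11}{4}.
So g(n) = - \frac{11 \cdot 3^{n}}{4} - \frac{5 n}{2} - \frac{13}{4}.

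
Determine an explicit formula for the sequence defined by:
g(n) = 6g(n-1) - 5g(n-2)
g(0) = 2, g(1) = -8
Characteristic equation: x² - 6x + 5 = 0, which factors as (x - (1))(x - (5)) = 0.
Roots r₁ = 1, r₂ = 5 (distinct).
General solution: g(n) = A·(1)^n + B·(5)^n.
From g(0) = 2: A + B = 2.
From g(1) = -8: A + 5B = -8.
Solving: A = \frac{9}{2}, B = - \frac{5}{2}.
So g(n) = \frac{9}{2} - \frac{5 \cdot 5^{n}}{2}.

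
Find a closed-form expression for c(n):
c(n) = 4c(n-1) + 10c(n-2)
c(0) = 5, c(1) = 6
Characteristic equation: x² - 4x - 10 = 0.
Discriminant Δ = (4)² + 4·(10) = 56.
Roots r₁,₂ = (4 ± √56)/2, so r₁ = 2 + \sqrt{14}, r₂ = 2 - \sqrt{14}.
General solution: c(n) = A·r₁^n + B·r₂^n.
From the initial conditions, A + B = 5 and r₁A + r₂B = 6.
Since r₁ - r₂ = √56: A = (6 - (5)r₂)/√56 = \frac{5}{2} - \frac{\sqrt{14}}{7}, and B = 5 - A = \frac{\sqrt{14}}{7} + \frac{5}{2}.
So c(n) = \left(\frac{5}{2} - \frac{\sqrt{14}}{7}\right)\left(2 + \sqrt{14}\right)^n + \left(\frac{\sqrt{14}}{7} + \frac{5}{2}\right)\left(2 - \sqrt{14}\right)^n.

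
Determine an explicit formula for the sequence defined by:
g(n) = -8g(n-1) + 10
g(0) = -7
First-order linear non-homogeneous.
Homogeneous solution: g_h(n) = A·(-8)^n.
Try constant particular solution g_p = K: K = -8K + 10 ⇒ K = \frac{10}{9}.
General: g(n) = A·(-8)^n + \frac{10}{9}.
Apply g(0) = -7: A + \frac{10}{9} = -7 ⇒ A = - \frac{73}{9}.
So g(n) = \frac{10}{9} - \frac{73 \left(-8\right)^{n}}{9}.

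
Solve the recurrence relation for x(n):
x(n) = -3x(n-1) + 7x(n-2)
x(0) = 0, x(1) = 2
Characteristic equation: x² + 3x - 7 = 0.
Discriminant Δ = (-3)² + 4·(7) = 37.
Roots r₁,₂ = (-3 ± √37)/2, so r₁ = - \frac{3}{2} + \frac{\sqrt{37}}{2}, r₂ = - \frac{\sqrt{37}}{2} - \frac{3}{2}.
General solution: x(n) = A·r₁^n + B·r₂^n.
From the initial conditions, A + B = 0 and r₁A + r₂B = 2.
Since r₁ - r₂ = √37: A = (2 - (0)r₂)/√37 = \frac{2 \sqrt{37}}{37}, and B = 0 - A = - \frac{2 \sqrt{37}}{37}.
So x(n) = \left(\frac{2 \sqrt{37}}{37}\right)\left(- \frac{3}{2} + \frac{\sqrt{37}}{2}\right)^n + \left(- \frac{2 \sqrt{37}}{37}\right)\left(- \frac{\sqrt{37}}{2} - \frac{3}{2}\right)^n.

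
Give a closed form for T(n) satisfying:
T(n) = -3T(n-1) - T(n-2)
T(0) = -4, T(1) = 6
Characteristic equation: x² + 3x + 1 = 0.
Discriminant Δ = (-3)² + 4·(-1) = 5.
Roots r₁,₂ = (-3 ± √5)/2, so r₁ = - \frac{3}{2} + \frac{\sqrt{5}}{2}, r₂ = - \frac{3}{2} - \frac{\sqrt{5}}{2}.
General solution: T(n) = A·r₁^n + B·r₂^n.
From the initial conditions, A + B = -4 and r₁A + r₂B = 6.
Since r₁ - r₂ = √5: A = (6 - (-4)r₂)/√5 = -2, and B = -4 - A = -2.
So T(n) = \left(-2\right)\left(- \frac{3}{2} + \frac{\sqrt{5}}{2}\right)^n + \left(-2\right)\left(- \frac{3}{2} - \frac{\sqrt{5}}{2}\right)^n.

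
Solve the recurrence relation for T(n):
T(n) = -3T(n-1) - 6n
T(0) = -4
First-order linear with linear forcing.
Homogeneous solution: T_h(n) = A·(-3)^n.
Try particular T_p(n) = pn + q. Substituting:
  pn + q = -3(p(n-1) + q) - 6n.
Matching the n-coefficient: p = -3p - 6 ⇒ p = - \frac{3}{2}.
Matching constants: q = 3p - 3q ⇒ q = - \frac{9}{8}.
General: T(n) = A·(-3)^n - \frac{3 n}{2} - \frac{9}{8}.
Apply T(0) = -4: A - \frac{9}{8} = -4 ⇒ A = - \frac{23}{8}.
So T(n) = - \frac{23 \left(-3\right)^{n}}{8} - \frac{3 n}{2} - \frac{9}{8}.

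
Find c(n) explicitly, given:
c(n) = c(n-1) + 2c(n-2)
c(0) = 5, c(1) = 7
Characteristic equation: x² - x - 2 = 0, which factors as (x - (-1))(x - (2)) = 0.
Roots r₁ = -1, r₂ = 2 (distinct).
General solution: c(n) = A·(-1)^n + B·(2)^n.
From c(0) = 5: A + B = 5.
From c(1) = 7: -A + 2B = 7.
Solving: A = 1, B = 4.
So c(n) = \left(-1\right)^{n} + 4 \cdot 2^{n}.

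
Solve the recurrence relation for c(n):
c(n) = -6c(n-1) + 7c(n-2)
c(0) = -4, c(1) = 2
Characteristic equation: x² + 6x - 7 = 0, which factors as (x - (-7))(x - (1)) = 0.
Roots r₁ = -7, r₂ = 1 (distinct).
General solution: c(n) = A·(-7)^n + B·(1)^n.
From c(0) = -4: A + B = -4.
From c(1) = 2: -7A + B = 2.
Solving: A = - \frac{3}{4}, B = - \frac{13}{4}.
So c(n) = - \frac{3 \left(-7\right)^{n}}{4} - \frac{13}{4}.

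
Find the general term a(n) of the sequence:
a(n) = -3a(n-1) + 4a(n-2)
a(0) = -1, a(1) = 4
Characteristic equation: x² + 3x - 4 = 0, which factors as (x - (-4))(x - (1)) = 0.
Roots r₁ = -4, r₂ = 1 (distinct).
General solution: a(n) = A·(-4)^n + B·(1)^n.
From a(0) = -1: A + B = -1.
From a(1) = 4: -4A + B = 4.
Solving: A = -1, B = 0.
So a(n) = - \left(-4\right)^{n}.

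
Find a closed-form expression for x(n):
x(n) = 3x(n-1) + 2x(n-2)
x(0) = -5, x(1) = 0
Characteristic equation: x² - 3x - 2 = 0.
Discriminant Δ = (3)² + 4·(2) = 17.
Roots r₁,₂ = (3 ± √17)/2, so r₁ = \frac{3}{2} + \frac{\sqrt{17}}{2}, r₂ = \frac{3}{2} - \frac{\sqrt{17}}{2}.
General solution: x(n) = A·r₁^n + B·r₂^n.
From the initial conditions, A + B = -5 and r₁A + r₂B = 0.
Since r₁ - r₂ = √17: A = (0 - (-5)r₂)/√17 = - \frac{5}{2} + \frac{15 \sqrt{17}}{34}, and B = -5 - A = - \frac{5}{2} - \frac{15 \sqrt{17}}{34}.
So x(n) = \left(- \frac{5}{2} + \frac{15 \sqrt{17}}{34}\right)\left(\frac{3}{2} + \frac{\sqrt{17}}{2}\right)^n + \left(- \frac{5}{2} - \frac{15 \sqrt{17}}{34}\right)\left(\frac{3}{2} - \frac{\sqrt{17}}{2}\right)^n.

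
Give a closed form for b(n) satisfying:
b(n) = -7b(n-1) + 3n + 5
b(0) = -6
First-order linear with linear forcing.
Homogeneous solution: b_h(n) = A·(-7)^n.
Try particular b_p(n) = pn + q. Substituting:
  pn + q = -7(p(n-1) + q) + 3n + 5.
Matching the n-coefficient: p = -7p + 3 ⇒ p = \frac{3}{8}.
Matching constants: q = 7p - 7q + 5 ⇒ q = \frac{61}{64}.
General: b(n) = A·(-7)^n + \frac{3 n}{8} + \frac{61}{64}.
Apply b(0) = -6: A + \frac{61}{64} = -6 ⇒ A = - \frac{445}{64}.
So b(n) = - \frac{445 \left(-7\right)^{n}}{64} + \frac{3 n}{8} + \frac{61}{64}.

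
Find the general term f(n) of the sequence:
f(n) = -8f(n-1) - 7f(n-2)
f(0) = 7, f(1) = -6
Characteristic equation: x² + 8x + 7 = 0, which factors as (x - (-1))(x - (-7)) = 0.
Roots r₁ = -1, r₂ = -7 (distinct).
General solution: f(n) = A·(-1)^n + B·(-7)^n.
From f(0) = 7: A + B = 7.
From f(1) = -6: -A - 7B = -6.
Solving: A = \frac{43}{6}, B = - \frac{1}{6}.
So f(n) = \frac{43 \left(-1\right)^{n}}{6} - \frac{\left(-7\right)^{n}}{6}.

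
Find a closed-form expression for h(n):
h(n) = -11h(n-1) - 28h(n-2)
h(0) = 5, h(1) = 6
Characteristic equation: x² + 11x + 28 = 0, which factors as (x - (-4))(x - (-7)) = 0.
Roots r₁ = -4, r₂ = -7 (distinct).
General solution: h(n) = A·(-4)^n + B·(-7)^n.
From h(0) = 5: A + B = 5.
From h(1) = 6: -4A - 7B = 6.
Solving: A = \frac{41}{3}, B = - \frac{26}{3}.
So h(n) = \frac{41 \left(-4\right)^{n}}{3} - \frac{26 \left(-7\right)^{n}}{3}.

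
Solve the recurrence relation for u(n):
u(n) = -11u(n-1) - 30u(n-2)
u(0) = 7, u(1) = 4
Characteristic equation: x² + 11x + 30 = 0, which factors as (x - (-5))(x - (-6)) = 0.
Roots r₁ = -5, r₂ = -6 (distinct).
General solution: u(n) = A·(-5)^n + B·(-6)^n.
From u(0) = 7: A + B = 7.
From u(1) = 4: -5A - 6B = 4.
Solving: A = 46, B = -39.
So u(n) = 46 \left(-5\right)^{n} - 39 \left(-6\right)^{n}.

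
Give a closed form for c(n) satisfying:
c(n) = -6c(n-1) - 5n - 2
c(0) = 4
First-order linear with linear forcing.
Homogeneous solution: c_h(n) = A·(-6)^n.
Try particular c_p(n) = pn + q. Substituting:
  pn + q = -6(p(n-1) + q) - 5n - 2.
Matching the n-coefficient: p = -6p - 5 ⇒ p = - \frac{5}{7}.
Matching constants: q = 6p - 6q - 2 ⇒ q = - \frac{44}{49}.
General: c(n) = A·(-6)^n - \frac{5 n}{7} - \frac{44}{49}.
Apply c(0) = 4: A - \frac{44}{49} = 4 ⇒ A = \frac{240}{49}.
So c(n) = \frac{240 \left(-6\right)^{n}}{49} - \frac{5 n}{7} - \frac{44}{49}.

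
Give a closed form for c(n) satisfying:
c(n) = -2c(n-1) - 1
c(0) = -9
First-order linear non-homogeneous.
Homogeneous solution: c_h(n) = A·(-2)^n.
Try constant particular solution c_p = K: K = -2K - 1 ⇒ K = - \frac{1}{3}.
General: c(n) = A·(-2)^n - \frac{1}{3}.
Apply c(0) = -9: A - \frac{1}{3} = -9 ⇒ A = - \frac{26}{3}.
So c(n) = - \frac{26 \left(-2\right)^{n}}{3} - \frac{1}{3}.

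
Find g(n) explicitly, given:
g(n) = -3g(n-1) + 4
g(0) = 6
First-order linear non-homogeneous.
Homogeneous solution: g_h(n) = A·(-3)^n.
Try constant particular solution g_p = K: K = -3K + 4 ⇒ K = 1.
General: g(n) = A·(-3)^n + 1.
Apply g(0) = 6: A + 1 = 6 ⇒ A = 5.
So g(n) = 5 \left(-3\right)^{n} + 1.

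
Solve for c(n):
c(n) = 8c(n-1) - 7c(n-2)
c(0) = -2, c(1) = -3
Characteristic equation: x² - 8x + 7 = 0, which factors as (x - (7))(x - (1)) = 0.
Roots r₁ = 7, r₂ = 1 (distinct).
General solution: c(n) = A·(7)^n + B·(1)^n.
From c(0) = -2: A + B = -2.
From c(1) = -3: 7A + B = -3.
Solving: A = - \frac{1}{6}, B = - \frac{11}{6}.
So c(n) = - \frac{7^{n}}{6} - \frac{11}{6}.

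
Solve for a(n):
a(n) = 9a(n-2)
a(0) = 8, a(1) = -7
Characteristic equation: x² - 9 = 0, which factors as (x - (3))(x - (-3)) = 0.
Roots r₁ = 3, r₂ = -3 (distinct).
General solution: a(n) = A·(3)^n + B·(-3)^n.
From a(0) = 8: A + B = 8.
From a(1) = -7: 3A - 3B = -7.
Solving: A = \frac{17}{6}, B = \frac{31}{6}.
So a(n) = \frac{31 \left(-3\right)^{n}}{6} + \frac{17 \cdot 3^{n}}{6}.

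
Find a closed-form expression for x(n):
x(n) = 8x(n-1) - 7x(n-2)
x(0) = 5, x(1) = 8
Characteristic equation: x² - 8x + 7 = 0, which factors as (x - (1))(x - (7)) = 0.
Roots r₁ = 1, r₂ = 7 (distinct).
General solution: x(n) = A·(1)^n + B·(7)^n.
From x(0) = 5: A + B = 5.
From x(1) = 8: A + 7B = 8.
Solving: A = \frac{9}{2}, B = \frac{1}{2}.
So x(n) = \frac{7^{n}}{2} + \frac{9}{2}.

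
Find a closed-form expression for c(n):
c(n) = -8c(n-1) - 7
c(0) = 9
First-order linear non-homogeneous.
Homogeneous solution: c_h(n) = A·(-8)^n.
Try constant particular solution c_p = K: K = -8K - 7 ⇒ K = - \frac{7}{9}.
General: c(n) = A·(-8)^n - \frac{7}{9}.
Apply c(0) = 9: A - \frac{7}{9} = 9 ⇒ A = \frac{88}{9}.
So c(n) = \frac{88 \left(-8\right)^{n}}{9} - \frac{7}{9}.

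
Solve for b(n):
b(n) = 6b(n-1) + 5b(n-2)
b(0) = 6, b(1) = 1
Characteristic equation: x² - 6x - 5 = 0.
Discriminant Δ = (6)² + 4·(5) = 56.
Roots r₁,₂ = (6 ± √56)/2, so r₁ = 3 + \sqrt{14}, r₂ = 3 - \sqrt{14}.
General solution: b(n) = A·r₁^n + B·r₂^n.
From the initial conditions, A + B = 6 and r₁A + r₂B = 1.
Since r₁ - r₂ = √56: A = (1 - (6)r₂)/√56 = 3 - \frac{17 \sqrt{14}}{28}, and B = 6 - A = \frac{17 \sqrt{14}}{28} + 3.
So b(n) = \left(3 - \frac{17 \sqrt{14}}{28}\right)\left(3 + \sqrt{14}\right)^n + \left(\frac{17 \sqrt{14}}{28} + 3\right)\left(3 - \sqrt{14}\right)^n.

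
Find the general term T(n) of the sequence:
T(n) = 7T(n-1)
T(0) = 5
This is a homogeneous first-order recurrence with ratio 7.
By induction T(n) = T(0) · (7)^n = 5 \cdot 7^{n}.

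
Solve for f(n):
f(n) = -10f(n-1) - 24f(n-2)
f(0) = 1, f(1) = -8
Characteristic equation: x² + 10x + 24 = 0, which factors as (x - (-6))(x - (-4)) = 0.
Roots r₁ = -6, r₂ = -4 (distinct).
General solution: f(n) = A·(-6)^n + B·(-4)^n.
From f(0) = 1: A + B = 1.
From f(1) = -8: -6A - 4B = -8.
Solving: A = 2, B = -1.
So f(n) = - \left(-4\right)^{n} + 2 \left(-6\right)^{n}.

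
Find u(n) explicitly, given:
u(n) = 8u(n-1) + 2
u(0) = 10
First-order linear non-homogeneous.
Homogeneous solution: u_h(n) = A·(8)^n.
Try constant particular solution u_p = K: K = 8K + 2 ⇒ K = - \frac{2}{7}.
General: u(n) = A·(8)^n - \frac{2}{7}.
Apply u(0) = 10: A - \frac{2}{7} = 10 ⇒ A = \frac{72}{7}.
So u(n) = \frac{72 \cdot 8^{n}}{7} - \frac{2}{7}.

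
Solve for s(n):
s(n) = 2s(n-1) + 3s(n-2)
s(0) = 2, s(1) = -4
Characteristic equation: x² - 2x - 3 = 0, which factors as (x - (3))(x - (-1)) = 0.
Roots r₁ = 3, r₂ = -1 (distinct).
General solution: s(n) = A·(3)^n + B·(-1)^n.
From s(0) = 2: A + B = 2.
From s(1) = -4: 3A - B = -4.
Solving: A = - \frac{1}{2}, B = \frac{5}{2}.
So s(n) = \frac{5 \left(-1\right)^{n}}{2} - \frac{3^{n}}{2}.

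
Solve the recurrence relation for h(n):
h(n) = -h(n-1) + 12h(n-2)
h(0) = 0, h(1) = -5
Characteristic equation: x² + x - 12 = 0, which factors as (x - (3))(x - (-4)) = 0.
Roots r₁ = 3, r₂ = -4 (distinct).
General solution: h(n) = A·(3)^n + B·(-4)^n.
From h(0) = 0: A + B = 0.
From h(1) = -5: 3A - 4B = -5.
Solving: A = - \frac{5}{7}, B = \frac{5}{7}.
So h(n) = \frac{5 \left(-4\right)^{n}}{7} - \frac{5 \cdot 3^{n}}{7}.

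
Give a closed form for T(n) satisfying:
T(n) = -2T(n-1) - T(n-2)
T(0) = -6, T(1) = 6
Characteristic equation: x² + 2x + 1 = 0, which is (x - (-1))².
Repeated root r = -1.
General solution: T(n) = (A + Bn)·(-1)^n.
From T(0) = -6: A = -6.
From T(1) = 6: (A + B)·(-1) = 6 ⇒ B = 0.
So T(n) = \left(-6\right) \cdot (-1)^n.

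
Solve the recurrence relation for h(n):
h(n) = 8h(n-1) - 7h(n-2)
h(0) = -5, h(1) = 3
Characteristic equation: x² - 8x + 7 = 0, which factors as (x - (1))(x - (7)) = 0.
Roots r₁ = 1, r₂ = 7 (distinct).
General solution: h(n) = A·(1)^n + B·(7)^n.
From h(0) = -5: A + B = -5.
From h(1) = 3: A + 7B = 3.
Solving: A = - \frac{19}{3}, B = \frac{4}{3}.
So h(n) = \frac{4 \cdot 7^{n}}{3} - \frac{19}{3}.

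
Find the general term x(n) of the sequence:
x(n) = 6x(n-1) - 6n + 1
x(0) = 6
First-order linear with linear forcing.
Homogeneous solution: x_h(n) = A·(6)^n.
Try particular x_p(n) = pn + q. Substituting:
  pn + q = 6(p(n-1) + q) - 6n + 1.
Matching the n-coefficient: p = 6p - 6 ⇒ p = \frac{6}{5}.
Matching constants: q = -6p + 6q + 1 ⇒ q = \frac{31}{25}.
General: x(n) = A·(6)^n + \frac{6 n}{5} + \frac{31}{25}.
Apply x(0) = 6: A + \frac{31}{25} = 6 ⇒ A = \frac{119}{25}.
So x(n) = \frac{119 \cdot 6^{n}}{25} + \frac{6 n}{5} + \frac{31}{25}.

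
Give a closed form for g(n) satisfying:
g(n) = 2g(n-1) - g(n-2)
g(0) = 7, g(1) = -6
Characteristic equation: x² - 2x + 1 = 0, which is (x - (1))².
Repeated root r = 1.
General solution: g(n) = (A + Bn)·(1)^n.
From g(0) = 7: A = 7.
From g(1) = -6: (A + B)·(1) = -6 ⇒ B = -13.
So g(n) = \left(7 - 13 n\right) \cdot (1)^n.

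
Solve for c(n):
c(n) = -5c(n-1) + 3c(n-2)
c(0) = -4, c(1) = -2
Characteristic equation: x² + 5x - 3 = 0.
Discriminant Δ = (-5)² + 4·(3) = 37.
Roots r₁,₂ = (-5 ± √37)/2, so r₁ = - \frac{5}{2} + \frac{\sqrt{37}}{2}, r₂ = - \frac{\sqrt{37}}{2} - \frac{5}{2}.
General solution: c(n) = A·r₁^n + B·r₂^n.
From the initial conditions, A + B = -4 and r₁A + r₂B = -2.
Since r₁ - r₂ = √37: A = (-2 - (-4)r₂)/√37 = -2 - \frac{12 \sqrt{37}}{37}, and B = -4 - A = -2 + \frac{12 \sqrt{37}}{37}.
So c(n) = \left(-2 - \frac{12 \sqrt{37}}{37}\right)\left(- \frac{5}{2} + \frac{\sqrt{37}}{2}\right)^n + \left(-2 + \frac{12 \sqrt{37}}{37}\right)\left(- \frac{\sqrt{37}}{2} - \frac{5}{2}\right)^n.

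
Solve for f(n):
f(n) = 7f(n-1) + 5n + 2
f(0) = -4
First-order linear with linear forcing.
Homogeneous solution: f_h(n) = A·(7)^n.
Try particular f_p(n) = pn + q. Substituting:
  pn + q = 7(p(n-1) + q) + 5n + 2.
Matching the n-coefficient: p = 7p + 5 ⇒ p = - \frac{5}{6}.
Matching constants: q = -7p + 7q + 2 ⇒ q = - \frac{47}{36}.
General: f(n) = A·(7)^n - \frac{5 n}{6} - \frac{47}{36}.
Apply f(0) = -4: A - \frac{47}{36} = -4 ⇒ A = - \frac{97}{36}.
So f(n) = - \frac{97 \cdot 7^{n}}{36} - \frac{5 n}{6} - \frac{47}{36}.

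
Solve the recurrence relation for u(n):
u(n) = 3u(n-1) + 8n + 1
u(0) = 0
First-order linear with linear forcing.
Homogeneous solution: u_h(n) = A·(3)^n.
Try particular u_p(n) = pn + q. Substituting:
  pn + q = 3(p(n-1) + q) + 8n + 1.
Matching the n-coefficient: p = 3p + 8 ⇒ p = -4.
Matching constants: q = -3p + 3q + 1 ⇒ q = - \frac{13}{2}.
General: u(n) = A·(3)^n - 4 n - \frac{13}{2}.
Apply u(0) = 0: A - \frac{13}{2} = 0 ⇒ A = \frac{13}{2}.
So u(n) = \frac{13 \cdot 3^{n}}{2} - 4 n - \frac{13}{2}.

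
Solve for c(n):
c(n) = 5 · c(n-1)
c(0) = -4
Pure geometric recurrence with ratio 5.
By induction c(n) = c(0) · (5)^n = - 4 \cdot 5^{n}.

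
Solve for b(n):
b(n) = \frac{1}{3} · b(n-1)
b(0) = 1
Pure geometric recurrence with ratio \frac{1}{3}.
By induction b(n) = b(0) · (\frac{1}{3})^n = \left(\frac{1}{3}\right)^{n}.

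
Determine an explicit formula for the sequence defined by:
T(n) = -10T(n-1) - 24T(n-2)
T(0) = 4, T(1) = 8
Characteristic equation: x² + 10x + 24 = 0, which factors as (x - (-4))(x - (-6)) = 0.
Roots r₁ = -4, r₂ = -6 (distinct).
General solution: T(n) = A·(-4)^n + B·(-6)^n.
From T(0) = 4: A + B = 4.
From T(1) = 8: -4A - 6B = 8.
Solving: A = 16, B = -12.
So T(n) = 16 \left(-4\right)^{n} - 12 \left(-6\right)^{n}.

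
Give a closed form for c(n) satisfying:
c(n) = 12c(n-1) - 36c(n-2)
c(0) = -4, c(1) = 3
Characteristic equation: x² - 12x + 36 = 0, which is (x - (6))².
Repeated root r = 6.
General solution: c(n) = (A + Bn)·(6)^n.
From c(0) = -4: A = -4.
From c(1) = 3: (A + B)·(6) = 3 ⇒ B = \frac{9}{2}.
So c(n) = \left(\frac{9 n}{2} - 4\right) \cdot (6)^n.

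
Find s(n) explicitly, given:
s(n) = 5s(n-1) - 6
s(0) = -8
First-order linear non-homogeneous.
Homogeneous solution: s_h(n) = A·(5)^n.
Try constant particular solution s_p = K: K = 5K - 6 ⇒ K = \frac{3}{2}.
General: s(n) = A·(5)^n + \frac{3}{2}.
Apply s(0) = -8: A + \frac{3}{2} = -8 ⇒ A = - \frac{19}{2}.
So s(n) = \frac{3}{2} - \frac{19 \cdot 5^{n}}{2}.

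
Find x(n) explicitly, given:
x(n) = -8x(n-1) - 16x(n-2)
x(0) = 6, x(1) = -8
Characteristic equation: x² + 8x + 16 = 0, which is (x - (-4))².
Repeated root r = -4.
General solution: x(n) = (A + Bn)·(-4)^n.
From x(0) = 6: A = 6.
From x(1) = -8: (A + B)·(-4) = -8 ⇒ B = -4.
So x(n) = \left(6 - 4 n\right) \cdot (-4)^n.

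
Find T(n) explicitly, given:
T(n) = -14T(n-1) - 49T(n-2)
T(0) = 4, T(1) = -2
Characteristic equation: x² + 14x + 49 = 0, which is (x - (-7))².
Repeated root r = -7.
General solution: T(n) = (A + Bn)·(-7)^n.
From T(0) = 4: A = 4.
From T(1) = -2: (A + B)·(-7) = -2 ⇒ B = - \frac{26}{7}.
So T(n) = \left(4 - \frac{26 n}{7}\right) \cdot (-7)^n.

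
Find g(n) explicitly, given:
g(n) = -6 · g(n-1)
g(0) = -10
Pure geometric recurrence with ratio -6.
By induction g(n) = g(0) · (-6)^n = - 10 \left(-6\right)^{n}.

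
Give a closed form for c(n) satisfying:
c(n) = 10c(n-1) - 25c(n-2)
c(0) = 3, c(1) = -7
Characteristic equation: x² - 10x + 25 = 0, which is (x - (5))².
Repeated root r = 5.
General solution: c(n) = (A + Bn)·(5)^n.
From c(0) = 3: A = 3.
From c(1) = -7: (A + B)·(5) = -7 ⇒ B = - \frac{22}{5}.
So c(n) = \left(3 - \frac{22 n}{5}\right) \cdot (5)^n.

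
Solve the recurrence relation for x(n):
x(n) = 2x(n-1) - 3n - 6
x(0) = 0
First-order linear with linear forcing.
Homogeneous solution: x_h(n) = A·(2)^n.
Try particular x_p(n) = pn + q. Substituting:
  pn + q = 2(p(n-1) + q) - 3n - 6.
Matching the n-coefficient: p = 2p - 3 ⇒ p = 3.
Matching constants: q = -2p + 2q - 6 ⇒ q = 12.
General: x(n) = A·(2)^n + 3 n + 12.
Apply x(0) = 0: A + 12 = 0 ⇒ A = -12.
So x(n) = - 12 \cdot 2^{n} + 3 n + 12.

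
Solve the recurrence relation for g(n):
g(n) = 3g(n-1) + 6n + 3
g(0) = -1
First-order linear with linear forcing.
Homogeneous solution: g_h(n) = A·(3)^n.
Try particular g_p(n) = pn + q. Substituting:
  pn + q = 3(p(n-1) + q) + 6n + 3.
Matching the n-coefficient: p = 3p + 6 ⇒ p = -3.
Matching constants: q = -3p + 3q + 3 ⇒ q = -6.
General: g(n) = A·(3)^n - 3 n - 6.
Apply g(0) = -1: A - 6 = -1 ⇒ A = 5.
So g(n) = 5 \cdot 3^{n} - 3 n - 6.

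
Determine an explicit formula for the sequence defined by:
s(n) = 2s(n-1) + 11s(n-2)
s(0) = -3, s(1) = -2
Characteristic equation: x² - 2x - 11 = 0.
Discriminant Δ = (2)² + 4·(11) = 48.
Roots r₁,₂ = (2 ± √48)/2, so r₁ = 1 + 2 \sqrt{3}, r₂ = 1 - 2 \sqrt{3}.
General solution: s(n) = A·r₁^n + B·r₂^n.
From the initial conditions, A + B = -3 and r₁A + r₂B = -2.
Since r₁ - r₂ = √48: A = (-2 - (-3)r₂)/√48 = - \frac{3}{2} + \frac{\sqrt{3}}{12}, and B = -3 - A = - \frac{3}{2} - \frac{\sqrt{3}}{12}.
So s(n) = \left(- \frac{3}{2} + \frac{\sqrt{3}}{12}\right)\left(1 + 2 \sqrt{3}\right)^n + \left(- \frac{3}{2} - \frac{\sqrt{3}}{12}\right)\left(1 - 2 \sqrt{3}\right)^n.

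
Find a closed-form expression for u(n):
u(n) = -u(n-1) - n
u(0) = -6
First-order linear with linear forcing.
Homogeneous solution: u_h(n) = A·(-1)^n.
Try particular u_p(n) = pn + q. Substituting:
  pn + q = -(p(n-1) + q) - n.
Matching the n-coefficient: p = -p - 1 ⇒ p = - \frac{1}{2}.
Matching constants: q = p - q ⇒ q = - \frac{1}{4}.
General: u(n) = A·(-1)^n - \frac{n}{2} - \frac{1}{4}.
Apply u(0) = -6: A - \frac{1}{4} = -6 ⇒ A = - \frac{23}{4}.
So u(n) = - \frac{23 \left(-1\right)^{n}}{4} - \frac{n}{2} - \frac{1}{4}.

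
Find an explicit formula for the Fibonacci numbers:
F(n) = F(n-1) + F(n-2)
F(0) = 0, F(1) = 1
This is the Fibonacci sequence.
Characteristic equation: x² - x - 1 = 0; roots r₁ = \frac{1}{2} + \frac{\sqrt{5}}{2}, r₂ = \frac{1}{2} - \frac{\sqrt{5}}{2}.
General: F(n) = A·r₁^n + B·r₂^n. Solving with F(0)=0, F(1)=1 gives A = \frac{\sqrt{5}}{5}, B = - \frac{\sqrt{5}}{5}.
So F(n) = \frac{2^{- n} \sqrt{5} \left(- \left(1 - \sqrt{5}\right)^{n} + \left(1 + \sqrt{5}\right)^{n}\right)}{5}.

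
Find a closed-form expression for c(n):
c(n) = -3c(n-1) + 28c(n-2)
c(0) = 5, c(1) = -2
Characteristic equation: x² + 3x - 28 = 0, which factors as (x - (-7))(x - (4)) = 0.
Roots r₁ = -7, r₂ = 4 (distinct).
General solution: c(n) = A·(-7)^n + B·(4)^n.
From c(0) = 5: A + B = 5.
From c(1) = -2: -7A + 4B = -2.
Solving: A = 2, B = 3.
So c(n) = 2 \left(-7\right)^{n} + 3 \cdot 4^{n}.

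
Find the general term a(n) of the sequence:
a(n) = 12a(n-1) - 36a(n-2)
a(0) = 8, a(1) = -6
Characteristic equation: x² - 12x + 36 = 0, which is (x - (6))².
Repeated root r = 6.
General solution: a(n) = (A + Bn)·(6)^n.
From a(0) = 8: A = 8.
From a(1) = -6: (A + B)·(6) = -6 ⇒ B = -9.
So a(n) = \left(8 - 9 n\right) \cdot (6)^n.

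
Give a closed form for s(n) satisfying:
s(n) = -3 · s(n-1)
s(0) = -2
Pure geometric recurrence with ratio -3.
By induction s(n) = s(0) · (-3)^n = - 2 \left(-3\right)^{n}.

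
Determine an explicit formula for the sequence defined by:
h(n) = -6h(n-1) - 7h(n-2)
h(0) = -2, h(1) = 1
Characteristic equation: x² + 6x + 7 = 0.
Discriminant Δ = (-6)² + 4·(-7) = 8.
Roots r₁,₂ = (-6 ± √8)/2, so r₁ = -3 + \sqrt{2}, r₂ = -3 - \sqrt{2}.
General solution: h(n) = A·r₁^n + B·r₂^n.
From the initial conditions, A + B = -2 and r₁A + r₂B = 1.
Since r₁ - r₂ = √8: A = (1 - (-2)r₂)/√8 = - \frac{5 \sqrt{2}}{4} - 1, and B = -2 - A = -1 + \frac{5 \sqrt{2}}{4}.
So h(n) = \left(- \frac{5 \sqrt{2}}{4} - 1\right)\left(-3 + \sqrt{2}\right)^n + \left(-1 + \frac{5 \sqrt{2}}{4}\right)\left(-3 - \sqrt{2}\right)^n.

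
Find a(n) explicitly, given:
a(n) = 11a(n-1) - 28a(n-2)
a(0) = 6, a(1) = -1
Characteristic equation: x² - 11x + 28 = 0, which factors as (x - (7))(x - (4)) = 0.
Roots r₁ = 7, r₂ = 4 (distinct).
General solution: a(n) = A·(7)^n + B·(4)^n.
From a(0) = 6: A + B = 6.
From a(1) = -1: 7A + 4B = -1.
Solving: A = - \frac{25}{3}, B = \frac{43}{3}.
So a(n) = \frac{43 \cdot 4^{n}}{3} - \frac{25 \cdot 7^{n}}{3}.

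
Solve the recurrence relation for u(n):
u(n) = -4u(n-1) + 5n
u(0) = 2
First-order linear with linear forcing.
Homogeneous solution: u_h(n) = A·(-4)^n.
Try particular u_p(n) = pn + q. Substituting:
  pn + q = -4(p(n-1) + q) + 5n.
Matching the n-coefficient: p = -4p + 5 ⇒ p = 1.
Matching constants: q = 4p - 4q ⇒ q = \frac{4}{5}.
General: u(n) = A·(-4)^n + n + \frac{4}{5}.
Apply u(0) = 2: A + \frac{4}{5} = 2 ⇒ A = \frac{6}{5}.
So u(n) = \frac{6 \left(-4\right)^{n}}{5} + n + \frac{4}{5}.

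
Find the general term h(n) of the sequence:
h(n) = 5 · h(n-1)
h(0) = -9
Pure geometric recurrence with ratio 5.
By induction h(n) = h(0) · (5)^n = - 9 \cdot 5^{n}.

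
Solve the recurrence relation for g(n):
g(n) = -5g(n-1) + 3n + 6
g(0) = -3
First-order linear with linear forcing.
Homogeneous solution: g_h(n) = A·(-5)^n.
Try particular g_p(n) = pn + q. Substituting:
  pn + q = -5(p(n-1) + q) + 3n + 6.
Matching the n-coefficient: p = -5p + 3 ⇒ p = \frac{1}{2}.
Matching constants: q = 5p - 5q + 6 ⇒ q = \frac{17}{12}.
General: g(n) = A·(-5)^n + \frac{n}{2} + \frac{17}{12}.
Apply g(0) = -3: A + \frac{17}{12} = -3 ⇒ A = - \frac{53}{12}.
So g(n) = - \frac{53 \left(-5\right)^{n}}{12} + \frac{n}{2} + \frac{17}{12}.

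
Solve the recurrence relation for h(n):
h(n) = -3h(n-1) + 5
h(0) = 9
First-order linear non-homogeneous.
Homogeneous solution: h_h(n) = A·(-3)^n.
Try constant particular solution h_p = K: K = -3K + 5 ⇒ K = \frac{5}{4}.
General: h(n) = A·(-3)^n + \frac{5}{4}.
Apply h(0) = 9: A + \frac{5}{4} = 9 ⇒ A = \frac{31}{4}.
So h(n) = \frac{31 \left(-3\right)^{n}}{4} + \frac{5}{4}.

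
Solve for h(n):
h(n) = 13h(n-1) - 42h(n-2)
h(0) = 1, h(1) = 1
Characteristic equation: x² - 13x + 42 = 0, which factors as (x - (6))(x - (7)) = 0.
Roots r₁ = 6, r₂ = 7 (distinct).
General solution: h(n) = A·(6)^n + B·(7)^n.
From h(0) = 1: A + B = 1.
From h(1) = 1: 6A + 7B = 1.
Solving: A = 6, B = -5.
So h(n) = 6 \cdot 6^{n} - 5 \cdot 7^{n}.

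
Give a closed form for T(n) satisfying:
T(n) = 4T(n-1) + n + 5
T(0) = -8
First-order linear with linear forcing.
Homogeneous solution: T_h(n) = A·(4)^n.
Try particular T_p(n) = pn + q. Substituting:
  pn + q = 4(p(n-1) + q) + n + 5.
Matching the n-coefficient: p = 4p + 1 ⇒ p = - \frac{1}{3}.
Matching constants: q = -4p + 4q + 5 ⇒ q = - \frac{19}{9}.
General: T(n) = A·(4)^n - \frac{n}{3} - \frac{19}{9}.
Apply T(0) = -8: A - \frac{19}{9} = -8 ⇒ A = - \frac{53}{9}.
So T(n) = - \frac{53 \cdot 4^{n}}{9} - \frac{n}{3} - \frac{19}{9}.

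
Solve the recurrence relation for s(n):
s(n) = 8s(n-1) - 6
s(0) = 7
First-order linear non-homogeneous.
Homogeneous solution: s_h(n) = A·(8)^n.
Try constant particular solution s_p = K: K = 8K - 6 ⇒ K = \frac{6}{7}.
General: s(n) = A·(8)^n + \frac{6}{7}.
Apply s(0) = 7: A + \frac{6}{7} = 7 ⇒ A = \frac{43}{7}.
So s(n) = \frac{43 \cdot 8^{n}}{7} + \frac{6}{7}.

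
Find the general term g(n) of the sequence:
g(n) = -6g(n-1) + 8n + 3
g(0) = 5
First-order linear with linear forcing.
Homogeneous solution: g_h(n) = A·(-6)^n.
Try particular g_p(n) = pn + q. Substituting:
  pn + q = -6(p(n-1) + q) + 8n + 3.
Matching the n-coefficient: p = -6p + 8 ⇒ p = \frac{8}{7}.
Matching constants: q = 6p - 6q + 3 ⇒ q = \frac{69}{49}.
General: g(n) = A·(-6)^n + \frac{8 n}{7} + \frac{69}{49}.
Apply g(0) = 5: A + \frac{69}{49} = 5 ⇒ A = \frac{176}{49}.
So g(n) = \frac{176 \left(-6\right)^{n}}{49} + \frac{8 n}{7} + \frac{69}{49}.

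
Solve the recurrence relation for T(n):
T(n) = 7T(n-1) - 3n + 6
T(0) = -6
First-order linear with linear forcing.
Homogeneous solution: T_h(n) = A·(7)^n.
Try particular T_p(n) = pn + q. Substituting:
  pn + q = 7(p(n-1) + q) - 3n + 6.
Matching the n-coefficient: p = 7p - 3 ⇒ p = \frac{1}{2}.
Matching constants: q = -7p + 7q + 6 ⇒ q = - \frac{5}{12}.
General: T(n) = A·(7)^n + \frac{n}{2} - \frac{5}{12}.
Apply T(0) = -6: A - \frac{5}{12} = -6 ⇒ A = - \frac{67}{12}.
So T(n) = - \frac{67 \cdot 7^{n}}{12} + \frac{n}{2} - \frac{5}{12}.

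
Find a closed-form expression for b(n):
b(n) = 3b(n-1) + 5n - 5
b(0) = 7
First-order linear with linear forcing.
Homogeneous solution: b_h(n) = A·(3)^n.
Try particular b_p(n) = pn + q. Substituting:
  pn + q = 3(p(n-1) + q) + 5n - 5.
Matching the n-coefficient: p = 3p + 5 ⇒ p = - \frac{5}{2}.
Matching constants: q = -3p + 3q - 5 ⇒ q = - \frac{5}{4}.
General: b(n) = A·(3)^n - \frac{5 n}{2} - \frac{5}{4}.
Apply b(0) = 7: A - \frac{5}{4} = 7 ⇒ A = \frac{33}{4}.
So b(n) = \frac{33 \cdot 3^{n}}{4} - \frac{5 n}{2} - \frac{5}{4}.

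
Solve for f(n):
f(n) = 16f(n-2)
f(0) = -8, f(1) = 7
Characteristic equation: x² - 16 = 0, which factors as (x - (-4))(x - (4)) = 0.
Roots r₁ = -4, r₂ = 4 (distinct).
General solution: f(n) = A·(-4)^n + B·(4)^n.
From f(0) = -8: A + B = -8.
From f(1) = 7: -4A + 4B = 7.
Solving: A = - \frac{39}{8}, B = - \frac{25}{8}.
So f(n) = - \frac{39 \left(-4\right)^{n}}{8} - \frac{25 \cdot 4^{n}}{8}.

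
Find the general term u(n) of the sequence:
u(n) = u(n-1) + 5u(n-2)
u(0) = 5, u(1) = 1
Characteristic equation: x² - x - 5 = 0.
Discriminant Δ = (1)² + 4·(5) = 21.
Roots r₁,₂ = (1 ± √21)/2, so r₁ = \frac{1}{2} + \frac{\sqrt{21}}{2}, r₂ = \frac{1}{2} - \frac{\sqrt{21}}{2}.
General solution: u(n) = A·r₁^n + B·r₂^n.
From the initial conditions, A + B = 5 and r₁A + r₂B = 1.
Since r₁ - r₂ = √21: A = (1 - (5)r₂)/√21 = \frac{5}{2} - \frac{\sqrt{21}}{14}, and B = 5 - A = \frac{\sqrt{21}}{14} + \frac{5}{2}.
So u(n) = \left(\frac{5}{2} - \frac{\sqrt{21}}{14}\right)\left(\frac{1}{2} + \frac{\sqrt{21}}{2}\right)^n + \left(\frac{\sqrt{21}}{14} + \frac{5}{2}\right)\left(\frac{1}{2} - \frac{\sqrt{21}}{2}\right)^n.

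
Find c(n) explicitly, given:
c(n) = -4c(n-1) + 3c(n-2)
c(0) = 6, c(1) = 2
Characteristic equation: x² + 4x - 3 = 0.
Discriminant Δ = (-4)² + 4·(3) = 28.
Roots r₁,₂ = (-4 ± √28)/2, so r₁ = -2 + \sqrt{7}, r₂ = - \sqrt{7} - 2.
General solution: c(n) = A·r₁^n + B·r₂^n.
From the initial conditions, A + B = 6 and r₁A + r₂B = 2.
Since r₁ - r₂ = √28: A = (2 - (6)r₂)/√28 = \sqrt{7} + 3, and B = 6 - A = 3 - \sqrt{7}.
So c(n) = \left(\sqrt{7} + 3\right)\left(-2 + \sqrt{7}\right)^n + \left(3 - \sqrt{7}\right)\left(- \sqrt{7} - 2\right)^n.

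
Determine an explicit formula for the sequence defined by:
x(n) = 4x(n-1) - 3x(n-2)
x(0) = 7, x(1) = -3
Characteristic equation: x² - 4x + 3 = 0, which factors as (x - (3))(x - (1)) = 0.
Roots r₁ = 3, r₂ = 1 (distinct).
General solution: x(n) = A·(3)^n + B·(1)^n.
From x(0) = 7: A + B = 7.
From x(1) = -3: 3A + B = -3.
Solving: A = -5, B = 12.
So x(n) = 12 - 5 \cdot 3^{n}.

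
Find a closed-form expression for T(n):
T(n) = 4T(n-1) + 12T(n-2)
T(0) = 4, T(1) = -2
Characteristic equation: x² - 4x - 12 = 0, which factors as (x - (-2))(x - (6)) = 0.
Roots r₁ = -2, r₂ = 6 (distinct).
General solution: T(n) = A·(-2)^n + B·(6)^n.
From T(0) = 4: A + B = 4.
From T(1) = -2: -2A + 6B = -2.
Solving: A = \frac{13}{4}, B = \frac{3}{4}.
So T(n) = \frac{13 \left(-2\right)^{n}}{4} + \frac{3 \cdot 6^{n}}{4}.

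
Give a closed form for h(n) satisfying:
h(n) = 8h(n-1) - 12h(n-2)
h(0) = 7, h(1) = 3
Characteristic equation: x² - 8x + 12 = 0, which factors as (x - (2))(x - (6)) = 0.
Roots r₁ = 2, r₂ = 6 (distinct).
General solution: h(n) = A·(2)^n + B·(6)^n.
From h(0) = 7: A + B = 7.
From h(1) = 3: 2A + 6B = 3.
Solving: A = \frac{39}{4}, B = - \frac{11}{4}.
So h(n) = \frac{39 \cdot 2^{n}}{4} - \frac{11 \cdot 6^{n}}{4}.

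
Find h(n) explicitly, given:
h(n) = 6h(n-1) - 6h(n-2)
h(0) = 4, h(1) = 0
Characteristic equation: x² - 6x + 6 = 0.
Discriminant Δ = (6)² + 4·(-6) = 12.
Roots r₁,₂ = (6 ± √12)/2, so r₁ = \sqrt{3} + 3, r₂ = 3 - \sqrt{3}.
General solution: h(n) = A·r₁^n + B·r₂^n.
From the initial conditions, A + B = 4 and r₁A + r₂B = 0.
Since r₁ - r₂ = √12: A = (0 - (4)r₂)/√12 = 2 - 2 \sqrt{3}, and B = 4 - A = 2 + 2 \sqrt{3}.
So h(n) = \left(2 - 2 \sqrt{3}\right)\left(\sqrt{3} + 3\right)^n + \left(2 + 2 \sqrt{3}\right)\left(3 - \sqrt{3}\right)^n.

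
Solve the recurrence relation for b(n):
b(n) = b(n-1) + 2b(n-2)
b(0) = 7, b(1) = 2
Characteristic equation: x² - x - 2 = 0, which factors as (x - (-1))(x - (2)) = 0.
Roots r₁ = -1, r₂ = 2 (distinct).
General solution: b(n) = A·(-1)^n + B·(2)^n.
From b(0) = 7: A + B = 7.
From b(1) = 2: -A + 2B = 2.
Solving: A = 4, B = 3.
So b(n) = 4 \left(-1\right)^{n} + 3 \cdot 2^{n}.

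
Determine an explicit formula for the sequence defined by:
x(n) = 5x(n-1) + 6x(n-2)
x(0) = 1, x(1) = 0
Characteristic equation: x² - 5x - 6 = 0, which factors as (x - (6))(x - (-1)) = 0.
Roots r₁ = 6, r₂ = -1 (distinct).
General solution: x(n) = A·(6)^n + B·(-1)^n.
From x(0) = 1: A + B = 1.
From x(1) = 0: 6A - B = 0.
Solving: A = \frac{1}{7}, B = \frac{6}{7}.
So x(n) = \frac{6 \left(-1\right)^{n}}{7} + \frac{6^{n}}{7}.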